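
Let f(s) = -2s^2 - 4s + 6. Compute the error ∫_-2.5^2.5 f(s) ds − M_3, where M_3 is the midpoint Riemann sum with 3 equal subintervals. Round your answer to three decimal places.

-2.315

Exact integral: ∫_-2.5^2.5 f(s) ds ≈ 9.16667.
M_3 ≈ 11.48148.
Error ≈ 9.16667 − 11.48148 ≈ -2.315.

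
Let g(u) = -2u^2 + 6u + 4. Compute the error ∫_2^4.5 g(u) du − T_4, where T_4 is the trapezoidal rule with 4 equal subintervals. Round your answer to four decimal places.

Exact integral: ∫_2^4.5 g(u) du ≈ 3.333333.
T_4 = 3.0078125.
Error ≈ 3.333333 − 3.0078125 ≈ 0.3255.

0.3255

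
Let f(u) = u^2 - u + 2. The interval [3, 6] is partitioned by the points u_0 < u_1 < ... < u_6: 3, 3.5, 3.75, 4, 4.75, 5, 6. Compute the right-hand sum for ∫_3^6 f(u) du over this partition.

Subinterval widths: 0.5, 0.25, 0.25, 0.75, 0.25, 1.
Right endpoints: 3.5, 3.75, 4, 4.75, 5, 6.
f(3.5) = 10.75, f(3.75) = 12.3125, f(4) = 14, f(4.75) = 19.8125, f(5) = 22, f(6) = 32.
Sum = Σ Δu_i · f(u_i).
Sum = 64.3125.

64.3125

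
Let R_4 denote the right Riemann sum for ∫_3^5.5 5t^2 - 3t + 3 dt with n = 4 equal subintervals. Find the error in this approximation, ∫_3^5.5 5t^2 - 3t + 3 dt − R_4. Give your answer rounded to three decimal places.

-31.673

Exact integral: ∫_3^5.5 f(t) dt ≈ 207.91667.
R_4 = 239.58984375.
Error ≈ 207.91667 − 239.58984375 ≈ -31.673.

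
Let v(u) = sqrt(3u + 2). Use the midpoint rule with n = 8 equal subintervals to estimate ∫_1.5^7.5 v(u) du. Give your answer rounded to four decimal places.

23.2727

Δu = (7.5 − 1.5)/8 = 0.75.
Midpoints: 1.875, 2.625, 3.375, 4.125, 4.875, 5.625, 6.375, 7.125.
v(1.875) ≈ 2.7613, v(2.625) ≈ 3.1425, v(3.375) ≈ 3.4821, v(4.125) ≈ 3.7914, v(4.875) ≈ 4.0774, v(5.625) ≈ 4.3445, v(6.375) ≈ 4.5962, v(7.125) ≈ 4.8348.
Sum = Δu · [v(1.875) + v(2.625) + v(3.375) + ...].
Sum ≈ 23.2727.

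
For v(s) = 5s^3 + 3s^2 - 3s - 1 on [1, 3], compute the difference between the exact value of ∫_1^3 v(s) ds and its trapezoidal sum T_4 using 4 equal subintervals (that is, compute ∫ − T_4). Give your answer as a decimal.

-2.75

Exact integral: ∫_1^3 v(s) ds = 112.
T_4 = 114.75.
Error = 112 − 114.75 = -2.75.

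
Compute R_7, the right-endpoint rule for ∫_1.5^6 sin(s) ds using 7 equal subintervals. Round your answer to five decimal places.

Δs = (6 − 1.5)/7 = 9/14.
Right endpoints: 15/7, 39/14, 24/7, 57/14, 33/7, 75/14, 6.
f(15/7) ≈ 0.84079, f(39/14) ≈ 0.34841, f(24/7) ≈ -0.28306, f(57/14) ≈ -0.80152, f(33/7) ≈ -1.00000, f(75/14) ≈ -0.79925, f(6) ≈ -0.27942.
Sum = Δs · [f(15/7) + f(39/14) + f(24/7) + ...].
Sum ≈ -1.26902.

-1.26902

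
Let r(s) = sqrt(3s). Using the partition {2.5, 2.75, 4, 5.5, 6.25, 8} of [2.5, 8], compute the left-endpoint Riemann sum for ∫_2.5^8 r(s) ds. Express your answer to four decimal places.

Subinterval widths: 0.25, 1.25, 1.5, 0.75, 1.75.
Left endpoints: 2.5, 2.75, 4, 5.5, 6.25.
r(2.5) ≈ 2.7386, r(2.75) ≈ 2.8723, r(4) ≈ 3.4641, r(5.5) ≈ 4.0620, r(6.25) ≈ 4.3301.
Sum = Σ Δs_i · r(s_i).
Sum ≈ 20.0954.

20.0954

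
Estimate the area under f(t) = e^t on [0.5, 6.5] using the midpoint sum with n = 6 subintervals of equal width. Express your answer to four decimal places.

636.6330

Δt = (6.5 − 0.5)/6 = 1.
Midpoints: 1, 2, 3, 4, 5, 6.
f(1) ≈ 2.7183, f(2) ≈ 7.3891, f(3) ≈ 20.0855, f(4) ≈ 54.5982, f(5) ≈ 148.4132, f(6) ≈ 403.4288.
Sum = Δt · [f(1) + f(2) + f(3) + ...].
Sum ≈ 636.6330.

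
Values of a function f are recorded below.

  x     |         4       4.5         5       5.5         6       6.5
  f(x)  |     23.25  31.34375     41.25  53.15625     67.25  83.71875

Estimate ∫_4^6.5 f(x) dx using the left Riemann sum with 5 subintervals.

108.125

Δx = 0.5.
Sum = 0.5·[23.25 + 31.34375 + 41.25 + 53.15625 + 67.25] = 108.125.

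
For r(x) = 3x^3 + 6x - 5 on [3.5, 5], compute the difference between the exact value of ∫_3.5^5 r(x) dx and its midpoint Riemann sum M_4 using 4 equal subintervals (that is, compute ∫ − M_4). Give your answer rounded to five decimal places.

Exact integral: ∫_3.5^5 r(x) dx = 386.953125.
M_4 ≈ 386.2807617.
Error ≈ 386.953125 − 386.2807617 ≈ 0.67236.

0.67236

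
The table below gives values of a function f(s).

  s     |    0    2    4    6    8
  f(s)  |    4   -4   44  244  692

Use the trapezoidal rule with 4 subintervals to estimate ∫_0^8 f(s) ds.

Δs = 2.
T_4 = (2/2)·[4 + 2·(-4) + 2·44 + 2·244 + 692] = 1264.

1264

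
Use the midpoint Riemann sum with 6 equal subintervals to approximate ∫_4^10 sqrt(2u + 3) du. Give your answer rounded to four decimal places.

Δu = (10 − 4)/6 = 1.
Midpoints: 4.5, 5.5, 6.5, 7.5, 8.5, 9.5.
f(4.5) ≈ 3.4641, f(5.5) ≈ 3.7417, f(6.5) ≈ 4.0000, f(7.5) ≈ 4.2426, f(8.5) ≈ 4.4721, f(9.5) ≈ 4.6904.
Sum = Δu · [f(4.5) + f(5.5) + f(6.5) + ...].
Sum ≈ 24.6110.

24.6110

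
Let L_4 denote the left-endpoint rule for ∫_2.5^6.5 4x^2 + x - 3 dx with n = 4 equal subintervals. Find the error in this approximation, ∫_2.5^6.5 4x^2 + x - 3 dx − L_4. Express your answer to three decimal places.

71.333

Exact integral: ∫_2.5^6.5 f(x) dx ≈ 351.33333.
L_4 = 280.
Error ≈ 351.33333 − 280 ≈ 71.333.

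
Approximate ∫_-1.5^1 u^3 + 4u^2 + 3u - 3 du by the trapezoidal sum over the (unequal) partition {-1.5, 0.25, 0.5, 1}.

-2.515625

Subinterval widths: 1.75, 0.25, 0.5.
f(-1.5) = -1.875, f(0.25) = -1.984375, f(0.5) = -0.375, f(1) = 5.
On each subinterval the trapezoid contributes (Δu_i/2)·[f(u_{i-1}) + f(u_i)].
Sum = -2.515625.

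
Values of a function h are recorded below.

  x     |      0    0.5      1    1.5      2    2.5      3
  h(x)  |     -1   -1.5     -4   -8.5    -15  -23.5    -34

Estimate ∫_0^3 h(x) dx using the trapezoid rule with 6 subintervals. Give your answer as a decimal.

-35

Δx = 0.5.
T_6 = (0.5/2)·[(-1) + 2·(-1.5) + 2·(-4) + 2·(-8.5) + 2·(-15) + 2·(-23.5) + (-34)] = -35.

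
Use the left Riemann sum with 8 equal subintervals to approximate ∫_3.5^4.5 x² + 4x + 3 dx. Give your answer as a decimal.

Δx = (4.5 − 3.5)/8 = 0.125.
Left endpoints: 3.5, 3.625, 3.75, 3.875, 4, 4.125, 4.25, 4.375.
f(3.5) = 29.25, f(3.625) = 30.640625, f(3.75) = 32.0625, f(3.875) = 33.515625, f(4) = 35, f(4.125) = 36.515625, f(4.25) = 38.0625, f(4.375) = 39.640625.
Sum = Δx · [f(3.5) + f(3.625) + f(3.75) + ...].
Sum = 34.3359375.

34.3359375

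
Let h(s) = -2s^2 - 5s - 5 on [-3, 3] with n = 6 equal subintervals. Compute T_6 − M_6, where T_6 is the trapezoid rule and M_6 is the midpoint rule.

T_6 = -68.
M_6 = -65.
T_6 − M_6 = -3.

-3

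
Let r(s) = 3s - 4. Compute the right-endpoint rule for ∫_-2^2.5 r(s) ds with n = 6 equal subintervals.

-9.5625

Δs = (2.5 − (-2))/6 = 0.75.
Right endpoints: -1.25, -0.5, 0.25, 1, 1.75, 2.5.
r(-1.25) = -7.75, r(-0.5) = -5.5, r(0.25) = -3.25, r(1) = -1, r(1.75) = 1.25, r(2.5) = 3.5.
Sum = Δs · [r(-1.25) + r(-0.5) + r(0.25) + ...].
Sum = -9.5625.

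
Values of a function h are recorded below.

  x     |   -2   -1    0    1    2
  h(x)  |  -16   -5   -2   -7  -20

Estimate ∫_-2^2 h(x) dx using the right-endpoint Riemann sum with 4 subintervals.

-34

Δx = 1.
Sum = 1·[(-5) + (-2) + (-7) + (-20)] = -34.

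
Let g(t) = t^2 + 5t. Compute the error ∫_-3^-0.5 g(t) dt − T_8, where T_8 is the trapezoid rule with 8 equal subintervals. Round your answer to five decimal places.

Exact integral: ∫_-3^-0.5 g(t) dt ≈ -12.9166667.
T_8 ≈ -12.8759766.
Error ≈ -12.9166667 − (-12.8759766) ≈ -0.04069.

-0.04069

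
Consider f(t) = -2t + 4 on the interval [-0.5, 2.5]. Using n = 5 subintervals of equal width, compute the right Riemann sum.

4.2

Δt = (2.5 − (-0.5))/5 = 0.6.
Right endpoints: 0.1, 0.7, 1.3, 1.9, 2.5.
f(0.1) = 3.8, f(0.7) = 2.6, f(1.3) = 1.4, f(1.9) = 0.2, f(2.5) = -1.
Sum = Δt · [f(0.1) + f(0.7) + f(1.3) + f(1.9) + f(2.5)].
Sum = 4.2.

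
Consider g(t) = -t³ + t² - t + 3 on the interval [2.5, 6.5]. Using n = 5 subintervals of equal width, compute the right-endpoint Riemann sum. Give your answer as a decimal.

-452.3

Δt = (6.5 − 2.5)/5 = 0.8.
Right endpoints: 3.3, 4.1, 4.9, 5.7, 6.5.
g(3.3) = -25.347, g(4.1) = -53.211, g(4.9) = -95.539, g(5.7) = -155.403, g(6.5) = -235.875.
Sum = Δt · [g(3.3) + g(4.1) + g(4.9) + g(5.7) + g(6.5)].
Sum = -452.3.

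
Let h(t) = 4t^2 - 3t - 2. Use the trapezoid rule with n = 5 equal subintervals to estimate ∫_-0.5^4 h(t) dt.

55.305

Δt = (4 − (-0.5))/5 = 0.9.
h(-0.5) = 0.5, h(0.4) = -2.56, h(1.3) = 0.86, h(2.2) = 10.76, h(3.1) = 27.14, h(4) = 50.
T_5 = (Δt/2)·[h(t_0) + 2h(t_1) + ... + 2h(t_{4}) + h(t_5)].
Sum = 55.305.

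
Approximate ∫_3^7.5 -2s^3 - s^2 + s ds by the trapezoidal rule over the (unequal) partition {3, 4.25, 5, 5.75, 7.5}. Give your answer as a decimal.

Subinterval widths: 1.25, 0.75, 0.75, 1.75.
f(3) = -60, f(4.25) = -167.34375, f(5) = -270, f(5.75) = -407.53125, f(7.5) = -892.5.
On each subinterval the trapezoid contributes (Δs_i/2)·[f(s_{i-1}) + f(s_i)].
Sum = -1697.6953125.

-1697.6953125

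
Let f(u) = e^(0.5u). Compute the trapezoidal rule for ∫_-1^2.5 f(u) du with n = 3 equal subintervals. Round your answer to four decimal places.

5.9303

Δu = (2.5 − (-1))/3 = 7/6.
f(-1) ≈ 0.6065, f(1/6) ≈ 1.0869, f(4/3) ≈ 1.9477, f(2.5) ≈ 3.4903.
T_3 = (Δu/2)·[f(u_0) + 2f(u_1) + 2f(u_2) + f(u_3)].
Sum ≈ 5.9303.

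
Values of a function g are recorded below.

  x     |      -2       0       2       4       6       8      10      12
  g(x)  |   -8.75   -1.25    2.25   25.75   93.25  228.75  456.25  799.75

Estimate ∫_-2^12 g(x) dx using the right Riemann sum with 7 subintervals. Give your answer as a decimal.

Δx = 2.
Sum = 2·[(-1.25) + 2.25 + 25.75 + 93.25 + 228.75 + 456.25 + 799.75] = 3209.5.

3209.5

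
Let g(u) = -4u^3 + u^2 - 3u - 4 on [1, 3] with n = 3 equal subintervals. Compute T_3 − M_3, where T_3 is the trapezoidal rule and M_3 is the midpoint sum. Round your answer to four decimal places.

T_3 ≈ -94.740741.
M_3 ≈ -89.629630.
T_3 − M_3 ≈ -5.1111.

-5.1111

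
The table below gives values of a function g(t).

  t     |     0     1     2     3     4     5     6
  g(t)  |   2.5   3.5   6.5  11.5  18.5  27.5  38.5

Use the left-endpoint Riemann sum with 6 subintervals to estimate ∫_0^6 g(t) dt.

Δt = 1.
Sum = 1·[2.5 + 3.5 + 6.5 + 11.5 + 18.5 + 27.5] = 70.

70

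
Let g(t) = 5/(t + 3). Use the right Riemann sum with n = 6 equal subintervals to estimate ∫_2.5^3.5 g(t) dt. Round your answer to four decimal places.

Δt = (3.5 − 2.5)/6 = 1/6.
Right endpoints: 8/3, 17/6, 3, 19/6, 10/3, 3.5.
g(8/3) = 15/17, g(17/6) = 6/7, g(3) = 5/6, g(19/6) = 30/37, g(10/3) = 15/19, g(3.5) = 10/13.
Sum = Δt · [g(8/3) + g(17/6) + g(3) + ...].
Sum ≈ 0.8237.

0.8237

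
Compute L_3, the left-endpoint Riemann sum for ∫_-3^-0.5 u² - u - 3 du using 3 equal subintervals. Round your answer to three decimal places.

Δu = (-0.5 − (-3))/3 = 5/6.
Left endpoints: -3, -13/6, -4/3.
f(-3) = 9, f(-13/6) = 139/36, f(-4/3) = 1/9.
Sum = Δu · [f(-3) + f(-13/6) + f(-4/3)].
Sum ≈ 10.810.

10.810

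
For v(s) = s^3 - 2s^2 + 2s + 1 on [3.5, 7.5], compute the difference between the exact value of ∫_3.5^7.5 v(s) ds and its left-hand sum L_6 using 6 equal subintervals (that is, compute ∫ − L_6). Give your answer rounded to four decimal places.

95.3704

Exact integral: ∫_3.5^7.5 v(s) ds ≈ 548.833333.
L_6 ≈ 453.462963.
Error ≈ 548.833333 − 453.462963 ≈ 95.3704.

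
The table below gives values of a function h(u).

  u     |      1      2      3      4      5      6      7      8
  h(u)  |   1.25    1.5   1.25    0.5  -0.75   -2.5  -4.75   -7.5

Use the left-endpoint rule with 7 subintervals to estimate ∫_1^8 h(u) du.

-3.5

Δu = 1.
Sum = 1·[1.25 + 1.5 + 1.25 + 0.5 + (-0.75) + (-2.5) + (-4.75)] = -3.5.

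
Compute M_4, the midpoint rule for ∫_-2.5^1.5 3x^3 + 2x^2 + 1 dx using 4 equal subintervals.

Δx = (1.5 − (-2.5))/4 = 1.
Midpoints: -2, -1, 0, 1.
f(-2) = -15, f(-1) = 0, f(0) = 1, f(1) = 6.
Sum = Δx · [f(-2) + f(-1) + f(0) + f(1)].
Sum = -8.

-8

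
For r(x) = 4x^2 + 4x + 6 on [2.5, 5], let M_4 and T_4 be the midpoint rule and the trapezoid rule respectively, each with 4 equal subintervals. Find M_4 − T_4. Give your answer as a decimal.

-0.9765625

M_4 = 198.0078125.
T_4 = 198.984375.
M_4 − T_4 = -0.9765625.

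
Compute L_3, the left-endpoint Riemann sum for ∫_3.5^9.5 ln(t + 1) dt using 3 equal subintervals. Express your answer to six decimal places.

11.031891

Δt = (9.5 − 3.5)/3 = 2.
Left endpoints: 3.5, 5.5, 7.5.
f(3.5) ≈ 1.504077, f(5.5) ≈ 1.871802, f(7.5) ≈ 2.140066.
Sum = Δt · [f(3.5) + f(5.5) + f(7.5)].
Sum ≈ 11.031891.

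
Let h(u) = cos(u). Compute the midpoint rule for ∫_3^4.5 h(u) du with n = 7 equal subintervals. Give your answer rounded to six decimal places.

Δu = (4.5 − 3)/7 = 3/14.
Midpoints: 87/28, 93/28, 99/28, 3.75, 111/28, 117/28, 123/28.
h(87/28) ≈ -0.999407, h(93/28) ≈ -0.983873, h(99/28) ≈ -0.923334, h(3.75) ≈ -0.820559, h(111/28) ≈ -0.680250, h(117/28) ≈ -0.508823, h(123/28) ≈ -0.314122.
Sum = Δu · [h(87/28) + h(93/28) + h(99/28) + ...].
Sum ≈ -1.120793.

-1.120793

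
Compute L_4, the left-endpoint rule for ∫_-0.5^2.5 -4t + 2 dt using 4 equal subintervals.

-1.5

Δt = (2.5 − (-0.5))/4 = 0.75.
Left endpoints: -0.5, 0.25, 1, 1.75.
f(-0.5) = 4, f(0.25) = 1, f(1) = -2, f(1.75) = -5.
Sum = Δt · [f(-0.5) + f(0.25) + f(1) + f(1.75)].
Sum = -1.5.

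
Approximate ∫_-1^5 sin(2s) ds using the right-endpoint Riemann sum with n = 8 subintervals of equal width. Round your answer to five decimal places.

Δs = (5 − (-1))/8 = 0.75.
Right endpoints: -0.25, 0.5, 1.25, 2, 2.75, 3.5, 4.25, 5.
f(-0.25) ≈ -0.47943, f(0.5) ≈ 0.84147, f(1.25) ≈ 0.59847, f(2) ≈ -0.75680, f(2.75) ≈ -0.70554, f(3.5) ≈ 0.65699, f(4.25) ≈ 0.79849, f(5) ≈ -0.54402.
Sum = Δs · [f(-0.25) + f(0.5) + f(1.25) + ...].
Sum ≈ 0.30722.

0.30722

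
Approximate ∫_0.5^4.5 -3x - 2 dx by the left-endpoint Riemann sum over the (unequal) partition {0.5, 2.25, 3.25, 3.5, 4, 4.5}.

Subinterval widths: 1.75, 1, 0.25, 0.5, 0.5.
Left endpoints: 0.5, 2.25, 3.25, 3.5, 4.
f(0.5) = -3.5, f(2.25) = -8.75, f(3.25) = -11.75, f(3.5) = -12.5, f(4) = -14.
Sum = Σ Δx_i · f(x_i).
Sum = -31.0625.

-31.0625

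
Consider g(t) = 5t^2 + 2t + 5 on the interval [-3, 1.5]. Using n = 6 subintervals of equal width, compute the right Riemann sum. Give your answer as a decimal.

59.203125

Δt = (1.5 − (-3))/6 = 0.75.
Right endpoints: -2.25, -1.5, -0.75, 0, 0.75, 1.5.
g(-2.25) = 25.8125, g(-1.5) = 13.25, g(-0.75) = 6.3125, g(0) = 5, g(0.75) = 9.3125, g(1.5) = 19.25.
Sum = Δt · [g(-2.25) + g(-1.5) + g(-0.75) + ...].
Sum = 59.203125.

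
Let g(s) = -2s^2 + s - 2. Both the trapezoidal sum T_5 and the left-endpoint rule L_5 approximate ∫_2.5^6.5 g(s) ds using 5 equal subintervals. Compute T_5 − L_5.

T_5 = -163.52.
L_5 = -136.32.
T_5 − L_5 = -27.2.

-27.2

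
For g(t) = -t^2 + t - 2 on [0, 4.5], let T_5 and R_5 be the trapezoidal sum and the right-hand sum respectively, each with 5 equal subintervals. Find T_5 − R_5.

T_5 = -29.8575.
R_5 = -36.945.
T_5 − R_5 = 7.0875.

7.0875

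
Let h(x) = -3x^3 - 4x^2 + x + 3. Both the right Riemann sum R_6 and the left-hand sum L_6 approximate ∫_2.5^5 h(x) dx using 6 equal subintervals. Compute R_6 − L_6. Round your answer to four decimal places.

-166.9271

R_6 ≈ -654.605758.
L_6 ≈ -487.678675.
R_6 − L_6 ≈ -166.9271.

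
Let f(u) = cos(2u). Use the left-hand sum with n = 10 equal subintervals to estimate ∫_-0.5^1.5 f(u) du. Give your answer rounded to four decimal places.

Δu = (1.5 − (-0.5))/10 = 0.2.
Left endpoints: -0.5, -0.3, -0.1, 0.1, 0.3, 0.5, 0.7, 0.9, 1.1, 1.3.
f(-0.5) ≈ 0.5403, f(-0.3) ≈ 0.8253, f(-0.1) ≈ 0.9801, f(0.1) ≈ 0.9801, f(0.3) ≈ 0.8253, f(0.5) ≈ 0.5403, f(0.7) ≈ 0.1700, f(0.9) ≈ -0.2272, f(1.1) ≈ -0.5885, f(1.3) ≈ -0.8569.
Sum = Δu · [f(-0.5) + f(-0.3) + f(-0.1) + ...].
Sum ≈ 0.6378.

0.6378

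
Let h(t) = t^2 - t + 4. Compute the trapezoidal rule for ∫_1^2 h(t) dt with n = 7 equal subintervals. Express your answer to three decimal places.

Δt = (2 − 1)/7 = 1/7.
h(1) = 4, h(8/7) = 204/49, h(9/7) = 214/49, h(10/7) = 226/49, h(11/7) = 240/49, h(12/7) = 256/49, h(13/7) = 274/49, h(2) = 6.
T_7 = (Δt/2)·[h(t_0) + 2h(t_1) + ... + 2h(t_{6}) + h(t_7)].
Sum ≈ 4.837.

4.837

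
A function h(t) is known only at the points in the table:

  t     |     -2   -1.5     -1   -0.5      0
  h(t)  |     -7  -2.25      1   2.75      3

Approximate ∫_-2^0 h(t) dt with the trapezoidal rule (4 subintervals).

-0.25

Δt = 0.5.
T_4 = (0.5/2)·[(-7) + 2·(-2.25) + 2·1 + 2·2.75 + 3] = -0.25.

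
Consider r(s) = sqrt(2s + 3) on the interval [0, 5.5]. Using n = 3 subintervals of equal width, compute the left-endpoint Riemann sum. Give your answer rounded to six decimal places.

Δs = (5.5 − 0)/3 = 11/6.
Left endpoints: 0, 11/6, 11/3.
r(0) ≈ 1.732051, r(11/6) ≈ 2.581989, r(11/3) ≈ 3.214550.
Sum = Δs · [r(0) + r(11/6) + r(11/3)].
Sum ≈ 13.802415.

13.802415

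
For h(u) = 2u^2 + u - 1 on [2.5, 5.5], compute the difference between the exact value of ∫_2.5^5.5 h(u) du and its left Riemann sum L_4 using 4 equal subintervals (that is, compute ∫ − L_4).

Exact integral: ∫_2.5^5.5 h(u) du = 109.5.
L_4 = 90.9375.
Error = 109.5 − 90.9375 = 18.5625.

18.5625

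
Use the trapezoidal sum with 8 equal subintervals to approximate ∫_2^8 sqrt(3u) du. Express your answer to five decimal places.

Δu = (8 − 2)/8 = 0.75.
f(2) ≈ 2.44949, f(2.75) ≈ 2.87228, f(3.5) ≈ 3.24037, f(4.25) ≈ 3.57071, f(5) ≈ 3.87298, f(5.75) ≈ 4.15331, f(6.5) ≈ 4.41588, f(7.25) ≈ 4.66369, f(8) ≈ 4.89898.
T_8 = (Δu/2)·[f(u_0) + 2f(u_1) + ... + 2f(u_{7}) + f(u_8)].
Sum ≈ 22.84760.

22.84760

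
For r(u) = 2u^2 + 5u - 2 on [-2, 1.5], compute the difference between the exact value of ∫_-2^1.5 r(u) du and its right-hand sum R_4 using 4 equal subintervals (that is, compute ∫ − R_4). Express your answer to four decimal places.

Exact integral: ∫_-2^1.5 r(u) du ≈ -3.791667.
R_4 = 3.2265625.
Error ≈ -3.791667 − 3.2265625 ≈ -7.0182.

-7.0182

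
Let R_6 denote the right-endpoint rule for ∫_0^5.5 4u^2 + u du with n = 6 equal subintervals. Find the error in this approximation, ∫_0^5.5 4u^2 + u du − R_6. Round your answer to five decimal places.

Exact integral: ∫_0^5.5 f(u) du ≈ 236.9583333.
R_6 ≈ 298.0185185.
Error ≈ 236.9583333 − 298.0185185 ≈ -61.06019.

-61.06019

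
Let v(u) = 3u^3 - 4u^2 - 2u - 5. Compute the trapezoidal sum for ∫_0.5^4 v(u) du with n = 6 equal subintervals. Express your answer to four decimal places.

Δu = (4 − 0.5)/6 = 7/12.
v(0.5) = -6.625, v(13/12) = -8.046875, v(5/3) = -50/9, v(2.25) = 4.421875, v(17/6) = 611/24, v(41/12) = 35209/576, v(4) = 115.
T_6 = (Δu/2)·[v(u_0) + 2v(u_1) + ... + 2v(u_{5}) + v(u_6)].
Sum ≈ 76.7620.

76.7620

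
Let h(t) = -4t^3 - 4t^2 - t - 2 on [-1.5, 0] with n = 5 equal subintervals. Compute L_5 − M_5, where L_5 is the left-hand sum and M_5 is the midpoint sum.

L_5 = -0.3.
M_5 = -1.36875.
L_5 − M_5 = 1.06875.

1.06875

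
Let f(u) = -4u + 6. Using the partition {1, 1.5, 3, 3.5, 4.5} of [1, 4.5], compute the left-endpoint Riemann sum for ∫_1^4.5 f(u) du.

Subinterval widths: 0.5, 1.5, 0.5, 1.
Left endpoints: 1, 1.5, 3, 3.5.
f(1) = 2, f(1.5) = 0, f(3) = -6, f(3.5) = -8.
Sum = Σ Δu_i · f(u_i).
Sum = -10.

-10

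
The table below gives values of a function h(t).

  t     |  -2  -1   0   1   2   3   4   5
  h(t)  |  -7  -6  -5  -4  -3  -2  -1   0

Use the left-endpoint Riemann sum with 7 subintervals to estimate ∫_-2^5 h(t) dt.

Δt = 1.
Sum = 1·[(-7) + (-6) + (-5) + (-4) + (-3) + (-2) + (-1)] = -28.

-28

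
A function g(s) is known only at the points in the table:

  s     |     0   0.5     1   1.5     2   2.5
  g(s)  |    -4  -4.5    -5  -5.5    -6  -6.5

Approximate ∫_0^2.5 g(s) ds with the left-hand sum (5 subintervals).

Δs = 0.5.
Sum = 0.5·[(-4) + (-4.5) + (-5) + (-5.5) + (-6)] = -12.5.

-12.5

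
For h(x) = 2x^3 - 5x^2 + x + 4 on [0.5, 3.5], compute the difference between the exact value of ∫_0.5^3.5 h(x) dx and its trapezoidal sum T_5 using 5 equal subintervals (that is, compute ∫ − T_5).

Exact integral: ∫_0.5^3.5 h(x) dx = 21.75.
T_5 = 23.01.
Error = 21.75 − 23.01 = -1.26.

-1.26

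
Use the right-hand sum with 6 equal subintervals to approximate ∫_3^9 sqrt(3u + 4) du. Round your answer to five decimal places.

Δu = (9 − 3)/6 = 1.
Right endpoints: 4, 5, 6, 7, 8, 9.
f(4) ≈ 4.00000, f(5) ≈ 4.35890, f(6) ≈ 4.69042, f(7) ≈ 5.00000, f(8) ≈ 5.29150, f(9) ≈ 5.56776.
Sum = Δu · [f(4) + f(5) + f(6) + ...].
Sum ≈ 28.90858.

28.90858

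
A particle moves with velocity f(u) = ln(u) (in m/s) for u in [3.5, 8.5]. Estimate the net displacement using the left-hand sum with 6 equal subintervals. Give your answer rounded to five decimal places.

8.42648

Δu = (8.5 − 3.5)/6 = 5/6.
Left endpoints: 3.5, 13/3, 31/6, 6, 41/6, 23/3.
f(3.5) ≈ 1.25276, f(13/3) ≈ 1.46634, f(31/6) ≈ 1.64223, f(6) ≈ 1.79176, f(41/6) ≈ 1.92181, f(23/3) ≈ 2.03688.
Sum = Δu · [f(3.5) + f(13/3) + f(31/6) + ...].
Sum ≈ 8.42648.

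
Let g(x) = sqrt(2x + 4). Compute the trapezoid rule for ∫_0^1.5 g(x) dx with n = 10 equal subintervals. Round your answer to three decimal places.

Δx = (1.5 − 0)/10 = 0.15.
g(0) ≈ 2.000, g(0.15) ≈ 2.074, g(0.3) ≈ 2.145, g(0.45) ≈ 2.214, g(0.6) ≈ 2.280, g(0.75) ≈ 2.345, g(0.9) ≈ 2.408, g(1.05) ≈ 2.470, g(1.2) ≈ 2.530, g(1.35) ≈ 2.588, g(1.5) ≈ 2.646.
T_10 = (Δx/2)·[g(x_0) + 2g(x_1) + ... + 2g(x_{9}) + g(x_10)].
Sum ≈ 3.507.

3.507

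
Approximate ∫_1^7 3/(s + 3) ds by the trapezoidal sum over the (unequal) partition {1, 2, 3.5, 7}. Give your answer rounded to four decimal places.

2.8038

Subinterval widths: 1, 1.5, 3.5.
f(1) = 0.75, f(2) = 0.6, f(3.5) = 6/13, f(7) = 0.3.
On each subinterval the trapezoid contributes (Δs_i/2)·[f(s_{i-1}) + f(s_i)].
Sum ≈ 2.8038.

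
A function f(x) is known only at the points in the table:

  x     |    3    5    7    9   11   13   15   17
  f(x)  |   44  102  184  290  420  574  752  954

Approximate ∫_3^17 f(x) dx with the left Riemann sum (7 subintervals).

Δx = 2.
Sum = 2·[44 + 102 + 184 + 290 + 420 + 574 + 752] = 4732.

4732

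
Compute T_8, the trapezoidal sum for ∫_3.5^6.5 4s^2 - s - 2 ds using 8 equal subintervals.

288.28125

Δs = (6.5 − 3.5)/8 = 0.375.
f(3.5) = 43.5, f(3.875) = 54.1875, f(4.25) = 66, f(4.625) = 78.9375, f(5) = 93, f(5.375) = 108.1875, f(5.75) = 124.5, f(6.125) = 141.9375, f(6.5) = 160.5.
T_8 = (Δs/2)·[f(s_0) + 2f(s_1) + ... + 2f(s_{7}) + f(s_8)].
Sum = 288.28125.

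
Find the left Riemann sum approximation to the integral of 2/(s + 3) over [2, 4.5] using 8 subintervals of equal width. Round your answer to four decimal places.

0.8321

Δs = (4.5 − 2)/8 = 0.3125.
Left endpoints: 2, 2.3125, 2.625, 2.9375, 3.25, 3.5625, 3.875, 4.1875.
f(2) = 0.4, f(2.3125) = 32/85, f(2.625) = 16/45, f(2.9375) = 32/95, f(3.25) = 0.32, f(3.5625) = 32/105, f(3.875) = 16/55, f(4.1875) = 32/115.
Sum = Δs · [f(2) + f(2.3125) + f(2.625) + ...].
Sum ≈ 0.8321.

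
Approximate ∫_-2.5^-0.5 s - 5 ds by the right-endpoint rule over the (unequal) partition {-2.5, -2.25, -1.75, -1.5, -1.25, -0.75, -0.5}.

-12.625

Subinterval widths: 0.25, 0.5, 0.25, 0.25, 0.5, 0.25.
Right endpoints: -2.25, -1.75, -1.5, -1.25, -0.75, -0.5.
f(-2.25) = -7.25, f(-1.75) = -6.75, f(-1.5) = -6.5, f(-1.25) = -6.25, f(-0.75) = -5.75, f(-0.5) = -5.5.
Sum = Σ Δs_i · f(s_i).
Sum = -12.625.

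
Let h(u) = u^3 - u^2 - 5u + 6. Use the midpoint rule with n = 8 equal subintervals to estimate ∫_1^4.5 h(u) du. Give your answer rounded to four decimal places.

44.6942

Δu = (4.5 − 1)/8 = 0.4375.
Midpoints: 1.21875, 1.65625, 2.09375, 2.53125, 2.96875, 3.40625, 3.84375, 4.28125.
h(1.21875) = 7575/32768, h(1.65625) = -15763/32768, h(2.09375) = 10683/32768, h(2.53125) = 103377/32768, h(2.96875) = 278783/32768, h(3.40625) = 553365/32768, h(3.84375) = 943587/32768, h(4.28125) = 1465913/32768.
Sum = Δu · [h(1.21875) + h(1.65625) + h(2.09375) + ...].
Sum ≈ 44.6942.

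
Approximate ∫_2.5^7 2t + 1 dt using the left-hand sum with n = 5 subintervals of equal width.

Δt = (7 − 2.5)/5 = 0.9.
Left endpoints: 2.5, 3.4, 4.3, 5.2, 6.1.
f(2.5) = 6, f(3.4) = 7.8, f(4.3) = 9.6, f(5.2) = 11.4, f(6.1) = 13.2.
Sum = Δt · [f(2.5) + f(3.4) + f(4.3) + f(5.2) + f(6.1)].
Sum = 43.2.

43.2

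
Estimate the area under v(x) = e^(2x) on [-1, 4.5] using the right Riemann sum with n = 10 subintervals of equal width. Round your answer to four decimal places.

Δx = (4.5 − (-1))/10 = 0.55.
Right endpoints: -0.45, 0.1, 0.65, 1.2, 1.75, 2.3, 2.85, 3.4, 3.95, 4.5.
v(-0.45) ≈ 0.4066, v(0.1) ≈ 1.2214, v(0.65) ≈ 3.6693, v(1.2) ≈ 11.0232, v(1.75) ≈ 33.1155, v(2.3) ≈ 99.4843, v(2.85) ≈ 298.8674, v(3.4) ≈ 897.8473, v(3.95) ≈ 2697.2823, v(4.5) ≈ 8103.0839.
Sum = Δx · [v(-0.45) + v(0.1) + v(0.65) + ...].
Sum ≈ 6680.3006.

6680.3006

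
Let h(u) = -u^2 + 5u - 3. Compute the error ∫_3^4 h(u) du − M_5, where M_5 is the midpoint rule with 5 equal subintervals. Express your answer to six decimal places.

-0.003333

Exact integral: ∫_3^4 h(u) du ≈ 2.16666667.
M_5 = 2.17.
Error ≈ 2.16666667 − 2.17 ≈ -0.003333.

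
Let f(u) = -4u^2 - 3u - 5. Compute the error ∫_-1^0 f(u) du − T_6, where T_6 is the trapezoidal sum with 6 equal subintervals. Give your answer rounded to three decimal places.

0.019

Exact integral: ∫_-1^0 f(u) du ≈ -4.83333.
T_6 ≈ -4.85185.
Error ≈ -4.83333 − (-4.85185) ≈ 0.019.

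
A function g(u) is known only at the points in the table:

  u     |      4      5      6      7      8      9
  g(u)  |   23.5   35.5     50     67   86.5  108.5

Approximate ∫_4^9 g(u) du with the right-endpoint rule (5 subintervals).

Δu = 1.
Sum = 1·[35.5 + 50 + 67 + 86.5 + 108.5] = 347.5.

347.5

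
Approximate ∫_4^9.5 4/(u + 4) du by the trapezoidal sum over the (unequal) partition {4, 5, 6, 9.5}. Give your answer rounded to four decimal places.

Subinterval widths: 1, 1, 3.5.
f(4) = 0.5, f(5) = 4/9, f(6) = 0.4, f(9.5) = 8/27.
On each subinterval the trapezoid contributes (Δu_i/2)·[f(u_{i-1}) + f(u_i)].
Sum ≈ 2.1130.

2.1130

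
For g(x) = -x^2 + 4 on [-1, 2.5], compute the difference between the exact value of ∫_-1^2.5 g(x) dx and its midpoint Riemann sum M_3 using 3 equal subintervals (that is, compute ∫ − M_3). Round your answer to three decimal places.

-0.397

Exact integral: ∫_-1^2.5 g(x) dx ≈ 8.45833.
M_3 ≈ 8.85532.
Error ≈ 8.45833 − 8.85532 ≈ -0.397.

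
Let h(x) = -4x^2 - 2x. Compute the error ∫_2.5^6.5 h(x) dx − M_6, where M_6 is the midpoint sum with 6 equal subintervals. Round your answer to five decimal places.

Exact integral: ∫_2.5^6.5 h(x) dx ≈ -381.3333333.
M_6 ≈ -380.7407407.
Error ≈ -381.3333333 − (-380.7407407) ≈ -0.59259.

-0.59259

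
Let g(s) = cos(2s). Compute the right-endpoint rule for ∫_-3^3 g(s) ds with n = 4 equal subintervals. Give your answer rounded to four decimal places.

Δs = (3 − (-3))/4 = 1.5.
Right endpoints: -1.5, 0, 1.5, 3.
g(-1.5) ≈ -0.9900, g(0) ≈ 1.0000, g(1.5) ≈ -0.9900, g(3) ≈ 0.9602.
Sum = Δs · [g(-1.5) + g(0) + g(1.5) + g(3)].
Sum ≈ -0.0297.

-0.0297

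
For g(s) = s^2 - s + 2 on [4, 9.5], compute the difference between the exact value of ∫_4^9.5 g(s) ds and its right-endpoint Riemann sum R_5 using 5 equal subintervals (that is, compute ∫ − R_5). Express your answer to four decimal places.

-38.9217

Exact integral: ∫_4^9.5 g(s) ds ≈ 238.333333.
R_5 = 277.255.
Error ≈ 238.333333 − 277.255 ≈ -38.9217.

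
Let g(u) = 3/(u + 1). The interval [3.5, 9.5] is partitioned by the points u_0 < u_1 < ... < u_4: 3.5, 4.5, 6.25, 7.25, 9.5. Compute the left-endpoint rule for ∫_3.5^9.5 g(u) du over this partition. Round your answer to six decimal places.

2.853187

Subinterval widths: 1, 1.75, 1, 2.25.
Left endpoints: 3.5, 4.5, 6.25, 7.25.
g(3.5) = 2/3, g(4.5) = 6/11, g(6.25) = 12/29, g(7.25) = 4/11.
Sum = Σ Δu_i · g(u_i).
Sum ≈ 2.853187.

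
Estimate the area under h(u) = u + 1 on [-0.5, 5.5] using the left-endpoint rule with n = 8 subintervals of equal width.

18.75

Δu = (5.5 − (-0.5))/8 = 0.75.
Left endpoints: -0.5, 0.25, 1, 1.75, 2.5, 3.25, 4, 4.75.
h(-0.5) = 0.5, h(0.25) = 1.25, h(1) = 2, h(1.75) = 2.75, h(2.5) = 3.5, h(3.25) = 4.25, h(4) = 5, h(4.75) = 5.75.
Sum = Δu · [h(-0.5) + h(0.25) + h(1) + ...].
Sum = 18.75.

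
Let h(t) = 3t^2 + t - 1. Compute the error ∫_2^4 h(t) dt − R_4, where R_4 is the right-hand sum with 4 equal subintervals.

-9.75

Exact integral: ∫_2^4 h(t) dt = 60.
R_4 = 69.75.
Error = 60 − 69.75 = -9.75.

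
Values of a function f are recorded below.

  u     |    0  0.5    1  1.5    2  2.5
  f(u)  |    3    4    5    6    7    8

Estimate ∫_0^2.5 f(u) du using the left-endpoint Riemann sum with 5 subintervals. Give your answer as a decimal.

12.5

Δu = 0.5.
Sum = 0.5·[3 + 4 + 5 + 6 + 7] = 12.5.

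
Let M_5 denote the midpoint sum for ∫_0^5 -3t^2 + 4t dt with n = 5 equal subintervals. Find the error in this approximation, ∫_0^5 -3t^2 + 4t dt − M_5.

Exact integral: ∫_0^5 f(t) dt = -75.
M_5 = -73.75.
Error = -75 − (-73.75) = -1.25.

-1.25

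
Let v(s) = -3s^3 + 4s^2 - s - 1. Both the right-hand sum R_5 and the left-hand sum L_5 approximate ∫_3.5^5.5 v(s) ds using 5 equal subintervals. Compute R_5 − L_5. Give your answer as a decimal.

-120.2

R_5 = -482.13.
L_5 = -361.93.
R_5 − L_5 = -120.2.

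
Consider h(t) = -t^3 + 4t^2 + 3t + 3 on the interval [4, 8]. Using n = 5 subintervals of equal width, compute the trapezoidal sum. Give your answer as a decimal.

-284.64

Δt = (8 − 4)/5 = 0.8.
h(4) = 15, h(4.8) = -1.032, h(5.6) = -30.376, h(6.4) = -76.104, h(7.2) = -141.288, h(8) = -229.
T_5 = (Δt/2)·[h(t_0) + 2h(t_1) + ... + 2h(t_{4}) + h(t_5)].
Sum = -284.64.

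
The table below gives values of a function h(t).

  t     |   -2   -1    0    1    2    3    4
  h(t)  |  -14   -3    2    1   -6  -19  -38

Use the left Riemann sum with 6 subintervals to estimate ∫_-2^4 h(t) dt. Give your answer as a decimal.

-39

Δt = 1.
Sum = 1·[(-14) + (-3) + 2 + 1 + (-6) + (-19)] = -39.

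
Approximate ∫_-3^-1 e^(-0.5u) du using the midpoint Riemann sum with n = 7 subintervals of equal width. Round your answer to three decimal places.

5.661

Δu = (-1 − (-3))/7 = 2/7.
Midpoints: -20/7, -18/7, -16/7, -2, -12/7, -10/7, -8/7.
f(-20/7) ≈ 4.173, f(-18/7) ≈ 3.617, f(-16/7) ≈ 3.136, f(-2) ≈ 2.718, f(-12/7) ≈ 2.356, f(-10/7) ≈ 2.043, f(-8/7) ≈ 1.771.
Sum = Δu · [f(-20/7) + f(-18/7) + f(-16/7) + ...].
Sum ≈ 5.661.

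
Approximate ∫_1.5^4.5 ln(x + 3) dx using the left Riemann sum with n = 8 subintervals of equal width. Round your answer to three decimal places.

Δx = (4.5 − 1.5)/8 = 0.375.
Left endpoints: 1.5, 1.875, 2.25, 2.625, 3, 3.375, 3.75, 4.125.
f(1.5) ≈ 1.504, f(1.875) ≈ 1.584, f(2.25) ≈ 1.658, f(2.625) ≈ 1.727, f(3) ≈ 1.792, f(3.375) ≈ 1.852, f(3.75) ≈ 1.910, f(4.125) ≈ 1.964.
Sum = Δx · [f(1.5) + f(1.875) + f(2.25) + ...].
Sum ≈ 5.247.

5.247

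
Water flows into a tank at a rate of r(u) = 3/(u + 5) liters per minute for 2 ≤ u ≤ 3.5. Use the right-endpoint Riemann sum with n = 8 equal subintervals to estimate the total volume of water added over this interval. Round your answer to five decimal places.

0.57544

Δu = (3.5 − 2)/8 = 0.1875.
Right endpoints: 2.1875, 2.375, 2.5625, 2.75, 2.9375, 3.125, 3.3125, 3.5.
r(2.1875) = 48/115, r(2.375) = 24/59, r(2.5625) = 48/121, r(2.75) = 12/31, r(2.9375) = 48/127, r(3.125) = 24/65, r(3.3125) = 48/133, r(3.5) = 6/17.
Sum = Δu · [r(2.1875) + r(2.375) + r(2.5625) + ...].
Sum ≈ 0.57544.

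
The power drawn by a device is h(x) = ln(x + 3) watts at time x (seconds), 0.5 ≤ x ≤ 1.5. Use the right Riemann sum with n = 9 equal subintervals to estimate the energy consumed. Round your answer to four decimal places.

Δx = (1.5 − 0.5)/9 = 1/9.
Right endpoints: 11/18, 13/18, 5/6, 17/18, 19/18, 7/6, 23/18, 25/18, 1.5.
h(11/18) ≈ 1.2840, h(13/18) ≈ 1.3143, h(5/6) ≈ 1.3437, h(17/18) ≈ 1.3723, h(19/18) ≈ 1.4001, h(7/6) ≈ 1.4271, h(23/18) ≈ 1.4534, h(25/18) ≈ 1.4791, h(1.5) ≈ 1.5041.
Sum = Δx · [h(11/18) + h(13/18) + h(5/6) + ...].
Sum ≈ 1.3976.

1.3976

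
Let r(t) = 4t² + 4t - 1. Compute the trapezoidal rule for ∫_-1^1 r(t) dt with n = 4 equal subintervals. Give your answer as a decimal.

Δt = (1 − (-1))/4 = 0.5.
r(-1) = -1, r(-0.5) = -2, r(0) = -1, r(0.5) = 2, r(1) = 7.
T_4 = (Δt/2)·[r(t_0) + 2r(t_1) + 2r(t_2) + 2r(t_3) + r(t_4)].
Sum = 1.

1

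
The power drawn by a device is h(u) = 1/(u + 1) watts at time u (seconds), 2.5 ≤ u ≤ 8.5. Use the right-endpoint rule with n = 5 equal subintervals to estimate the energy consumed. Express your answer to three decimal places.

0.899

Δu = (8.5 − 2.5)/5 = 1.2.
Right endpoints: 3.7, 4.9, 6.1, 7.3, 8.5.
h(3.7) = 10/47, h(4.9) = 10/59, h(6.1) = 10/71, h(7.3) = 10/83, h(8.5) = 2/19.
Sum = Δu · [h(3.7) + h(4.9) + h(6.1) + h(7.3) + h(8.5)].
Sum ≈ 0.899.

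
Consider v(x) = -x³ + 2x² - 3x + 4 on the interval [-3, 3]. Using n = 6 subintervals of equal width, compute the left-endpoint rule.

98

Δx = (3 − (-3))/6 = 1.
Left endpoints: -3, -2, -1, 0, 1, 2.
v(-3) = 58, v(-2) = 26, v(-1) = 10, v(0) = 4, v(1) = 2, v(2) = -2.
Sum = Δx · [v(-3) + v(-2) + v(-1) + ...].
Sum = 98.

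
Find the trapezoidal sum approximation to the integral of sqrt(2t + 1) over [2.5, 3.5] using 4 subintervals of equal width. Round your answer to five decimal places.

Δt = (3.5 − 2.5)/4 = 0.25.
f(2.5) ≈ 2.44949, f(2.75) ≈ 2.54951, f(3) ≈ 2.64575, f(3.25) ≈ 2.73861, f(3.5) ≈ 2.82843.
T_4 = (Δt/2)·[f(t_0) + 2f(t_1) + 2f(t_2) + 2f(t_3) + f(t_4)].
Sum ≈ 2.64321.

2.64321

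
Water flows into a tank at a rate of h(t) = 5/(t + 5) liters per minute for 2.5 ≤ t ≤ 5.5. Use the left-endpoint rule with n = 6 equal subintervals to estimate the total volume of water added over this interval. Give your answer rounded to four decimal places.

1.7309

Δt = (5.5 − 2.5)/6 = 0.5.
Left endpoints: 2.5, 3, 3.5, 4, 4.5, 5.
h(2.5) = 2/3, h(3) = 0.625, h(3.5) = 10/17, h(4) = 5/9, h(4.5) = 10/19, h(5) = 0.5.
Sum = Δt · [h(2.5) + h(3) + h(3.5) + ...].
Sum ≈ 1.7309.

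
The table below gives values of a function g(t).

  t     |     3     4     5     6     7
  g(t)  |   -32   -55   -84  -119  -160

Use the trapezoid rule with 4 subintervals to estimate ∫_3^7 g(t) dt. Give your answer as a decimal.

Δt = 1.
T_4 = (1/2)·[(-32) + 2·(-55) + 2·(-84) + 2·(-119) + (-160)] = -354.

-354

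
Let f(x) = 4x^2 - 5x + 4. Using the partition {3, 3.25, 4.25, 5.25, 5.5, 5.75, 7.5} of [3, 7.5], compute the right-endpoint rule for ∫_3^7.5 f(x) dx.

536.875

Subinterval widths: 0.25, 1, 1, 0.25, 0.25, 1.75.
Right endpoints: 3.25, 4.25, 5.25, 5.5, 5.75, 7.5.
f(3.25) = 30, f(4.25) = 55, f(5.25) = 88, f(5.5) = 97.5, f(5.75) = 107.5, f(7.5) = 191.5.
Sum = Σ Δx_i · f(x_i).
Sum = 536.875.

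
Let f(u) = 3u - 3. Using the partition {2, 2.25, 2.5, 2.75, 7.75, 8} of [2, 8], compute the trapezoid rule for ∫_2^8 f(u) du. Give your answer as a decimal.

72

Subinterval widths: 0.25, 0.25, 0.25, 5, 0.25.
f(2) = 3, f(2.25) = 3.75, f(2.5) = 4.5, f(2.75) = 5.25, f(7.75) = 20.25, f(8) = 21.
On each subinterval the trapezoid contributes (Δu_i/2)·[f(u_{i-1}) + f(u_i)].
Sum = 72.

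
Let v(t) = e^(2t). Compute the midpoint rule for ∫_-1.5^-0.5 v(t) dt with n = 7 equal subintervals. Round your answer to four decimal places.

0.1585

Δt = (-0.5 − (-1.5))/7 = 1/7.
Midpoints: -10/7, -9/7, -8/7, -1, -6/7, -5/7, -4/7.
v(-10/7) ≈ 0.0574, v(-9/7) ≈ 0.0764, v(-8/7) ≈ 0.1017, v(-1) ≈ 0.1353, v(-6/7) ≈ 0.1801, v(-5/7) ≈ 0.2397, v(-4/7) ≈ 0.3189.
Sum = Δt · [v(-10/7) + v(-9/7) + v(-8/7) + ...].
Sum ≈ 0.1585.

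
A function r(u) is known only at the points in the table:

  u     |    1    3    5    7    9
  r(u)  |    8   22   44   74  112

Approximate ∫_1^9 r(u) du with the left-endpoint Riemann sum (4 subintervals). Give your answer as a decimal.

296

Δu = 2.
Sum = 2·[8 + 22 + 44 + 74] = 296.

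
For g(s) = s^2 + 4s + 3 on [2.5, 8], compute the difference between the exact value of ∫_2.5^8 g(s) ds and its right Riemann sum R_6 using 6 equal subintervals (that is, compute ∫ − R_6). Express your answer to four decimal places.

-37.3223

Exact integral: ∫_2.5^8 g(s) ds ≈ 297.458333.
R_6 ≈ 334.780671.
Error ≈ 297.458333 − 334.780671 ≈ -37.3223.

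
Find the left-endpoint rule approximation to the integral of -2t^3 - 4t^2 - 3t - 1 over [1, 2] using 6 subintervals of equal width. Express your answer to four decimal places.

-19.9769

Δt = (2 − 1)/6 = 1/6.
Left endpoints: 1, 7/6, 4/3, 1.5, 5/3, 11/6.
f(1) = -10, f(7/6) = -1417/108, f(4/3) = -455/27, f(1.5) = -21.25, f(5/3) = -712/27, f(11/6) = -3485/108.
Sum = Δt · [f(1) + f(7/6) + f(4/3) + ...].
Sum ≈ -19.9769.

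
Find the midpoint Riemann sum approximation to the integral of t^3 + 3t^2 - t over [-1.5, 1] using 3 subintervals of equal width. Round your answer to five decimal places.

3.65885

Δt = (1 − (-1.5))/3 = 5/6.
Midpoints: -13/12, -0.25, 7/12.
f(-13/12) = 5759/1728, f(-0.25) = 0.421875, f(7/12) = 1099/1728.
Sum = Δt · [f(-13/12) + f(-0.25) + f(7/12)].
Sum ≈ 3.65885.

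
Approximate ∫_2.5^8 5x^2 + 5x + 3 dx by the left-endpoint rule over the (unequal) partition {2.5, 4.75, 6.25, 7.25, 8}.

Subinterval widths: 2.25, 1.5, 1, 0.75.
Left endpoints: 2.5, 4.75, 6.25, 7.25.
f(2.5) = 46.75, f(4.75) = 139.5625, f(6.25) = 229.5625, f(7.25) = 302.0625.
Sum = Σ Δx_i · f(x_i).
Sum = 770.640625.

770.640625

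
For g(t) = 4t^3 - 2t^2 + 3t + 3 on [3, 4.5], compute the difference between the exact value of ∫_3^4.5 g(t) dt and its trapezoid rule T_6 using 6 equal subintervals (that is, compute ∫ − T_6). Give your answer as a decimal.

-0.671875

Exact integral: ∫_3^4.5 g(t) dt = 307.6875.
T_6 = 308.359375.
Error = 307.6875 − 308.359375 = -0.671875.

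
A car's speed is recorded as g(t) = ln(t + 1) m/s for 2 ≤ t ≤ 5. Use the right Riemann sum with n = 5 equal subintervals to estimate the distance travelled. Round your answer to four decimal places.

4.6577

Δt = (5 − 2)/5 = 0.6.
Right endpoints: 2.6, 3.2, 3.8, 4.4, 5.
g(2.6) ≈ 1.2809, g(3.2) ≈ 1.4351, g(3.8) ≈ 1.5686, g(4.4) ≈ 1.6864, g(5) ≈ 1.7918.
Sum = Δt · [g(2.6) + g(3.2) + g(3.8) + g(4.4) + g(5)].
Sum ≈ 4.6577.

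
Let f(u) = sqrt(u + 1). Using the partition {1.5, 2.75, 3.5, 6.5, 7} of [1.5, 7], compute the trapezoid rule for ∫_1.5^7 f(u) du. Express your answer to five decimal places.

12.40186

Subinterval widths: 1.25, 0.75, 3, 0.5.
f(1.5) ≈ 1.58114, f(2.75) ≈ 1.93649, f(3.5) ≈ 2.12132, f(6.5) ≈ 2.73861, f(7) ≈ 2.82843.
On each subinterval the trapezoid contributes (Δu_i/2)·[f(u_{i-1}) + f(u_i)].
Sum ≈ 12.40186.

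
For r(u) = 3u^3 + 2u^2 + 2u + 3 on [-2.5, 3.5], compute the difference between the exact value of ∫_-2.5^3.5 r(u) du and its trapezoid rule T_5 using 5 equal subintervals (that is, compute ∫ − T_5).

-9.36

Exact integral: ∫_-2.5^3.5 r(u) du = 146.25.
T_5 = 155.61.
Error = 146.25 − 155.61 = -9.36.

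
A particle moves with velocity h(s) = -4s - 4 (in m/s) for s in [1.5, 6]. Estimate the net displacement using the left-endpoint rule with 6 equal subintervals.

-78.75

Δs = (6 − 1.5)/6 = 0.75.
Left endpoints: 1.5, 2.25, 3, 3.75, 4.5, 5.25.
h(1.5) = -10, h(2.25) = -13, h(3) = -16, h(3.75) = -19, h(4.5) = -22, h(5.25) = -25.
Sum = Δs · [h(1.5) + h(2.25) + h(3) + ...].
Sum = -78.75.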